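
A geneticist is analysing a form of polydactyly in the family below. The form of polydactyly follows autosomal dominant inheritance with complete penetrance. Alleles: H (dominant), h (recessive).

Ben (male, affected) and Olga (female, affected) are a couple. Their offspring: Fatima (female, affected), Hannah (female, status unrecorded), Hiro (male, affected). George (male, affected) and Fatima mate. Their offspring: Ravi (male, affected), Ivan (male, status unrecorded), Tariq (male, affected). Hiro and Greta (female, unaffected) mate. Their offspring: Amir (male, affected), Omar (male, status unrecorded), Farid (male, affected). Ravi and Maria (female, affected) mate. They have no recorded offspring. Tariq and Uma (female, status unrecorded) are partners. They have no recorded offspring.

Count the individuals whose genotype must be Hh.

2

Obligate heterozygotes: Amir is affected so carries H and received h from Greta (hh), so Amir is Hh; Farid is affected so carries H and received h from Greta (hh), so Farid is Hh.
Every other individual is either homozygous by phenotype or has at least one consistent homozygous assignment, so the count is 2.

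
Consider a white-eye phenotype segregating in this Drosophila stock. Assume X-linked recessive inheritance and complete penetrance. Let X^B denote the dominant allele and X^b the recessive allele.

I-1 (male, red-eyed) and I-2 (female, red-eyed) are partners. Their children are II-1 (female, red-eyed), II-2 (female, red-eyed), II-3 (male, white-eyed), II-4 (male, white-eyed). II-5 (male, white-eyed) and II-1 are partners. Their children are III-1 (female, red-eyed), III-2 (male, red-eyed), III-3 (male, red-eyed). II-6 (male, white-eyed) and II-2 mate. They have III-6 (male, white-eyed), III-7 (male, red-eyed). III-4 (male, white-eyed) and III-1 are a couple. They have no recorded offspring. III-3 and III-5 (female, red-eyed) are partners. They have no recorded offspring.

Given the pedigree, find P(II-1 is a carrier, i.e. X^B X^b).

I-1 is red-eyed, so I-1 is X^B Y.
I-2 is red-eyed so carries B and passed b to II-2 (X^B X^b, whose B came from I-1), so I-2 is X^B X^b.
Their cross gives offspring ratios 1/2 X^B X^B : 1/2 X^B X^b. Conditioning on II-1 being red-eyed, P(X^B X^b) = 1/2 / 1 = 1/2 before taking II-1's own offspring into account.
II-5 is white-eyed, so II-5 is X^b Y.
Now use II-1's offspring. Probability of each recorded status — red-eyed daughter III-1: 1/2 if II-1 is X^B X^b, 1 if X^B X^B; red-eyed son III-2: 1/2 if II-1 is X^B X^b, 1 if X^B X^B; red-eyed son III-3: 1/2 if II-1 is X^B X^b, 1 if X^B X^B.
Bayes: P(X^B X^b) = 1/2·1/8 / (1/2·1/8 + 1/2·1) = 1/9.

1/9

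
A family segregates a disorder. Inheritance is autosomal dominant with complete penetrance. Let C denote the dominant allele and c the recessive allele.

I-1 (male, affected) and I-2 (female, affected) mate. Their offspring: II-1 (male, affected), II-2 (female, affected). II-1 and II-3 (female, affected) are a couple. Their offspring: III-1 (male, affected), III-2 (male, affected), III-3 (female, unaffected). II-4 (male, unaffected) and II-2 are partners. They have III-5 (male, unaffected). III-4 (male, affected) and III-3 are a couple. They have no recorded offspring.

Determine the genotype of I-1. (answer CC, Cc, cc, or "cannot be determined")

cannot be determined

I-1's phenotype allows CC or Cc, and no parent or child forces a single allele at both positions; consistent genotype assignments exist with I-1 as CC or Cc.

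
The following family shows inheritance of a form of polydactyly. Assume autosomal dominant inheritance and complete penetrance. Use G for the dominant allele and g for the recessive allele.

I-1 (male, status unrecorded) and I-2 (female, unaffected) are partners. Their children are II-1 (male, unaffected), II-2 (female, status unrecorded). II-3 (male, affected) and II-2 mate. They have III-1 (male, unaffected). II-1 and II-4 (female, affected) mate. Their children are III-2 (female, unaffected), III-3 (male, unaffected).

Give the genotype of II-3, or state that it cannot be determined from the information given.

Gg

From phenotype alone, II-3 is GG or Gg.
II-3 is affected so carries G and passed g to III-1 (gg), so II-3 is Gg.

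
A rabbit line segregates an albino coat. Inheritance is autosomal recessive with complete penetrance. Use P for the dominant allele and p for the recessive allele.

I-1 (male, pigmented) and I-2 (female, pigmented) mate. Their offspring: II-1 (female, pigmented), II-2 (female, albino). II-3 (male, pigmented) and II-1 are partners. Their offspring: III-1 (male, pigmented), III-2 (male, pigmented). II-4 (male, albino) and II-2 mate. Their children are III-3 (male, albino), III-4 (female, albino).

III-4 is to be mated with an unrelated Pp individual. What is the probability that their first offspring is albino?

III-4 is albino, so III-4 is pp.
The cross gives 1/2 Pp : 1/2 pp, so P(offspring is albino) = 1/2.

1/2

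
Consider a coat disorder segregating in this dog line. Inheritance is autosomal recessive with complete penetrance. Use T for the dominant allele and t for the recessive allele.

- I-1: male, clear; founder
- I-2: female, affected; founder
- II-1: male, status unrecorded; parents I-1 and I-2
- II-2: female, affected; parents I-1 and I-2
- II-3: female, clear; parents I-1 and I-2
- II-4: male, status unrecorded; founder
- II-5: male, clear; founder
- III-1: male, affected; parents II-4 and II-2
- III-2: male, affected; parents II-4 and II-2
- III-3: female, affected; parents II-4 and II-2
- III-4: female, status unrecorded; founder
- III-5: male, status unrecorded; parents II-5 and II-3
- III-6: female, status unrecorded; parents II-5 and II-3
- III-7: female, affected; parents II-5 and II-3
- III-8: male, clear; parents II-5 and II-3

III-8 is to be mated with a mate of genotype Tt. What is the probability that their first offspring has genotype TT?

1/3

II-5 is clear so carries T and passed t to III-7 (tt), so II-5 is Tt.
II-3 is clear so carries T and received t from I-2 (tt), so II-3 is Tt.
III-8 is a clear offspring of II-5 (Tt) × II-3 (Tt), whose cross gives 1/4 TT : 1/2 Tt : 1/4 tt; conditioning on being clear, III-8 is TT with probability 1/3, Tt with probability 2/3.
Summing over parental genotype combinations, P(offspring has genotype TT) = 1/3·1/2 + 2/3·1/4 = 1/3.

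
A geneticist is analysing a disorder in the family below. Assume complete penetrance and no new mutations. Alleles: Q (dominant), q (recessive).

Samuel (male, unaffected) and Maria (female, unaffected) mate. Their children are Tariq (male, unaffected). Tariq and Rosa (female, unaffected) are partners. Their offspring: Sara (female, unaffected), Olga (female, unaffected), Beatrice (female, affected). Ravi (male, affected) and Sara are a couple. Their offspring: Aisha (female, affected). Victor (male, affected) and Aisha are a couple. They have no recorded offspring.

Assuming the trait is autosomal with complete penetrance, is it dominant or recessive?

Tariq and Rosa are both unaffected yet have an affected child Beatrice. Under dominance, an affected child requires at least one affected parent, so the trait cannot be dominant.

recessive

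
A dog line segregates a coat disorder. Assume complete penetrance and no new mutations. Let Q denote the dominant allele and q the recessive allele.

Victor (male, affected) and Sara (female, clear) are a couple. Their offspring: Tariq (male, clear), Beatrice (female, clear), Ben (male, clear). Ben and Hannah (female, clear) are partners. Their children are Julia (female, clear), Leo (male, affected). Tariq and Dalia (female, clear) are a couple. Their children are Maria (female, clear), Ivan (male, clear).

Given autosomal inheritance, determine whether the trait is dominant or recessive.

Ben and Hannah are both clear yet have an affected child Leo. Under dominance, an affected child requires at least one affected parent, so the trait cannot be dominant.

recessive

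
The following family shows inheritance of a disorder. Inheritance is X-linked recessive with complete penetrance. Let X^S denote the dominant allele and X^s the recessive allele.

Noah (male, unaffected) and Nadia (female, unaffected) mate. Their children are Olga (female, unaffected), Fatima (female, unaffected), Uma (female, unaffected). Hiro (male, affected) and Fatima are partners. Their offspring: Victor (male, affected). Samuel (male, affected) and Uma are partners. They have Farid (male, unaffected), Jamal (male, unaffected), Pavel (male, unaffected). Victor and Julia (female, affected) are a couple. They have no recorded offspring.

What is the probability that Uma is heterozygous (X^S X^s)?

1/9

Noah is unaffected, so Noah is X^S Y.
Nadia is unaffected so carries S and passed s to Fatima (X^S X^s, whose S came from Noah), so Nadia is X^S X^s.
Their cross gives offspring ratios 1/2 X^S X^S : 1/2 X^S X^s. Conditioning on Uma being unaffected, P(X^S X^s) = 1/2 / 1 = 1/2 before taking Uma's own offspring into account.
Samuel is affected, so Samuel is X^s Y.
Now use Uma's offspring. Probability of each recorded status — unaffected son Farid: 1/2 if Uma is X^S X^s, 1 if X^S X^S; unaffected son Jamal: 1/2 if Uma is X^S X^s, 1 if X^S X^S; unaffected son Pavel: 1/2 if Uma is X^S X^s, 1 if X^S X^S.
Bayes: P(X^S X^s) = 1/2·1/8 / (1/2·1/8 + 1/2·1) = 1/9.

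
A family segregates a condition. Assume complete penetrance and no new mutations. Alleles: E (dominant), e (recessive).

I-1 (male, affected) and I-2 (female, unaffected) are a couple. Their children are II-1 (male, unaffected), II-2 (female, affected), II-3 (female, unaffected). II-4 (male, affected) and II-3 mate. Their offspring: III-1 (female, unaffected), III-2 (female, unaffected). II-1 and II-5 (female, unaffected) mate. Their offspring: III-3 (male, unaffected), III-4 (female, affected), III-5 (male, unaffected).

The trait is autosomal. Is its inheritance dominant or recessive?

II-1 and II-5 are both unaffected yet have an affected child III-4. Under dominance, an affected child requires at least one affected parent, so the trait cannot be dominant.

recessive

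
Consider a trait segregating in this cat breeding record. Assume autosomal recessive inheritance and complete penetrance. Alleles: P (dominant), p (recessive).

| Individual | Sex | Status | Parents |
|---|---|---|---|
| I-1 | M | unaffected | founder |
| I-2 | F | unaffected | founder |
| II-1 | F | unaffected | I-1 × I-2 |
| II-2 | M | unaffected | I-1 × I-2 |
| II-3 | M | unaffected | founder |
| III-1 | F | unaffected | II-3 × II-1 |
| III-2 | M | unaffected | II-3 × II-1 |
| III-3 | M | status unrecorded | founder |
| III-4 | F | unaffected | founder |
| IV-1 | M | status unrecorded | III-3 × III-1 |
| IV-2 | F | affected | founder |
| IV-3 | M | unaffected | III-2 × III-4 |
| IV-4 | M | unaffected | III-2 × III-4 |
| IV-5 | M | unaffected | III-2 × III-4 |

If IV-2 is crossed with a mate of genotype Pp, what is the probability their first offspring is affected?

IV-2 is affected, so IV-2 is pp.
The cross gives 1/2 Pp : 1/2 pp, so P(offspring is affected) = 1/2.

1/2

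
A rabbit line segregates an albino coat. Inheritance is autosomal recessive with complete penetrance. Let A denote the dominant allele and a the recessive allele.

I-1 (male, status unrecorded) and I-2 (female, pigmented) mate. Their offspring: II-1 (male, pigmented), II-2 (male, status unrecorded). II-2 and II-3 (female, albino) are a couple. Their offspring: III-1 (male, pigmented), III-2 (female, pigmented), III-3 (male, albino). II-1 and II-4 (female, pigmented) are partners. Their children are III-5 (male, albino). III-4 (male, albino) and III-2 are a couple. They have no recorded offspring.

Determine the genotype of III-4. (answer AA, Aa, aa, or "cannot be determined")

III-4 is albino, so III-4 is aa.

aa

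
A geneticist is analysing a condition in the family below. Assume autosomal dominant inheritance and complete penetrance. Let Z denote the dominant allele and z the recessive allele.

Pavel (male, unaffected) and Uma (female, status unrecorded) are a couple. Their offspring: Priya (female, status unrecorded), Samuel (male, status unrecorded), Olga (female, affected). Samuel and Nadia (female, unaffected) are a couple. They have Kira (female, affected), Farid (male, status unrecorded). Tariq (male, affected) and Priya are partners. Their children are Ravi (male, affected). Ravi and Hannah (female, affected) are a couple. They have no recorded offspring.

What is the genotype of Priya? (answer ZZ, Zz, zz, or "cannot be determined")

Priya's phenotype is unrecorded, and no parent or child forces a single allele at both positions; consistent genotype assignments exist with Priya as Zz or zz.

cannot be determined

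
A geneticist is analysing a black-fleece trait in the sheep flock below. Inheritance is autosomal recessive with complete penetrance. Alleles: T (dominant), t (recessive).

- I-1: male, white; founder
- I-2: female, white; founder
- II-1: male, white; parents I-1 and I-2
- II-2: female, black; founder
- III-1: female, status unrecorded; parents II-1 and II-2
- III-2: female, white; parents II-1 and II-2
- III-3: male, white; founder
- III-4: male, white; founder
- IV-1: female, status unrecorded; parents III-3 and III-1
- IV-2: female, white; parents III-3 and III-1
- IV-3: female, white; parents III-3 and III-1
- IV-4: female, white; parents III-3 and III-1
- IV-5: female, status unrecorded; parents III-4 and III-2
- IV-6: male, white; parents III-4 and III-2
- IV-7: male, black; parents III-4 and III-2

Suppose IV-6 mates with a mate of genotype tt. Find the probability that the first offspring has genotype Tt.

2/3

III-4 is white so carries T and passed t to IV-7 (tt), so III-4 is Tt.
III-2 is white so carries T and received t from II-2 (tt), so III-2 is Tt.
IV-6 is a white offspring of III-4 (Tt) × III-2 (Tt), whose cross gives 1/4 TT : 1/2 Tt : 1/4 tt; conditioning on being white, IV-6 is TT with probability 1/3, Tt with probability 2/3.
Summing over parental genotype combinations, P(offspring has genotype Tt) = 1/3·1 + 2/3·1/2 = 2/3.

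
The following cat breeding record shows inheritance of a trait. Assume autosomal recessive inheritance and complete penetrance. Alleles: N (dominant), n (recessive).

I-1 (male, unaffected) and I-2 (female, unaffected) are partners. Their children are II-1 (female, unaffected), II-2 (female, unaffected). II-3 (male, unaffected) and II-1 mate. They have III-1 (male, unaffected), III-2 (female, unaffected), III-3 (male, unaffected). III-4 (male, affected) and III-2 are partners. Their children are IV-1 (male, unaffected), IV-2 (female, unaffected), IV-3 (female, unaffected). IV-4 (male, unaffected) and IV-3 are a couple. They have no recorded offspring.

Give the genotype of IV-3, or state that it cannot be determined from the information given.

From phenotype alone, IV-3 is NN or Nn.
IV-3 is unaffected so carries N and received n from III-4 (nn), so IV-3 is Nn.

Nn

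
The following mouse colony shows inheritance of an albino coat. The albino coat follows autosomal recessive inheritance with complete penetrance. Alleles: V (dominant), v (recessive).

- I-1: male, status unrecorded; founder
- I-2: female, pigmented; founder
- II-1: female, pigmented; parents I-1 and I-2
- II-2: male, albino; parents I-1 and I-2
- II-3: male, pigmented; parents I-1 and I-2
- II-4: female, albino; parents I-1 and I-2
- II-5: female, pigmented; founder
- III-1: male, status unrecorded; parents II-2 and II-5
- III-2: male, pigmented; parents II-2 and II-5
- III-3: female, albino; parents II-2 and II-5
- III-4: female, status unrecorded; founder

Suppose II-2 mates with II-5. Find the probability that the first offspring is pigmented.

II-2 is albino, so II-2 is vv.
II-5 is pigmented so carries V and passed v to III-3 (vv), so II-5 is Vv.
The cross gives 1/2 Vv : 1/2 vv, so P(offspring is pigmented) = 1/2.

1/2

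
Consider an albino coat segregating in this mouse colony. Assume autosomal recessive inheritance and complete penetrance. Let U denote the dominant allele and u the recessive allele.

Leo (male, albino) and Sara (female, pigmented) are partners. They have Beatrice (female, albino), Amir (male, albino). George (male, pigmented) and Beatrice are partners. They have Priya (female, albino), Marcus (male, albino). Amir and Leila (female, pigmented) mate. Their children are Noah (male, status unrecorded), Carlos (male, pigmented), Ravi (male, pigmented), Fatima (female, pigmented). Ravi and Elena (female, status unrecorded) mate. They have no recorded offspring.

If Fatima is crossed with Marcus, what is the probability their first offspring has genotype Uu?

1/2

Fatima is pigmented so carries U and received u from Amir (uu), so Fatima is Uu.
Marcus is albino, so Marcus is uu.
The cross gives 1/2 Uu : 1/2 uu, so P(offspring has genotype Uu) = 1/2.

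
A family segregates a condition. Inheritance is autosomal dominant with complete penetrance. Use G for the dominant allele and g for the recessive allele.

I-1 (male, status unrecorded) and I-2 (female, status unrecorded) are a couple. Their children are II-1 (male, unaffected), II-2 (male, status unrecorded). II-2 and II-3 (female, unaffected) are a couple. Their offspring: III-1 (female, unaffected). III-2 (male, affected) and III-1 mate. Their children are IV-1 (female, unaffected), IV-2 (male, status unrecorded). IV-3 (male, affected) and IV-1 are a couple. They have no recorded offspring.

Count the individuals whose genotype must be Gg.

Obligate heterozygotes: III-2 is affected so carries G and passed g to IV-1 (gg), so III-2 is Gg.
Every other individual is either homozygous by phenotype or has at least one consistent homozygous assignment, so the count is 1.

1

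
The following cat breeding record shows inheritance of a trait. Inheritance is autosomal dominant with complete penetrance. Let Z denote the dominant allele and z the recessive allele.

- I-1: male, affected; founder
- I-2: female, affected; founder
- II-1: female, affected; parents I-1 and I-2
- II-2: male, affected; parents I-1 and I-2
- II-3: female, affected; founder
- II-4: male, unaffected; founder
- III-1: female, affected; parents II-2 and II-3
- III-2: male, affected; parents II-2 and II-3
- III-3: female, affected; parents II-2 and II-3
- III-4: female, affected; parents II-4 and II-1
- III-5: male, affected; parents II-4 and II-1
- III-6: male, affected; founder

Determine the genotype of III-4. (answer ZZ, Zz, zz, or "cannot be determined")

Zz

From phenotype alone, III-4 is ZZ or Zz.
III-4 is affected so carries Z and received z from II-4 (zz), so III-4 is Zz.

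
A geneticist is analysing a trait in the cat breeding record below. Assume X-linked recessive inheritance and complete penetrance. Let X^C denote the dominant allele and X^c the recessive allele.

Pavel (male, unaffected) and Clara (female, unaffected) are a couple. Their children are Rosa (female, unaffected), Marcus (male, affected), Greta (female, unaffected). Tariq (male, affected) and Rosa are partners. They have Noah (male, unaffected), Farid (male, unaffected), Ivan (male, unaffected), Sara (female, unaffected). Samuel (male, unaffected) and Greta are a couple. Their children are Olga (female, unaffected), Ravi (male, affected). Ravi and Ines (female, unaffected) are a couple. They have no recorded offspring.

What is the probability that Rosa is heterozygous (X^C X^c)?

Pavel is unaffected, so Pavel is X^C Y.
Clara is unaffected so carries C and passed c to Marcus (X^c Y), so Clara is X^C X^c.
Their cross gives offspring ratios 1/2 X^C X^C : 1/2 X^C X^c. Conditioning on Rosa being unaffected, P(X^C X^c) = 1/2 / 1 = 1/2 before taking Rosa's own offspring into account.
Tariq is affected, so Tariq is X^c Y.
Now use Rosa's offspring. Probability of each recorded status — unaffected son Noah: 1/2 if Rosa is X^C X^c, 1 if X^C X^C; unaffected son Farid: 1/2 if Rosa is X^C X^c, 1 if X^C X^C; unaffected son Ivan: 1/2 if Rosa is X^C X^c, 1 if X^C X^C; unaffected daughter Sara: 1/2 if Rosa is X^C X^c, 1 if X^C X^C.
Bayes: P(X^C X^c) = 1/2·1/16 / (1/2·1/16 + 1/2·1) = 1/17.

1/17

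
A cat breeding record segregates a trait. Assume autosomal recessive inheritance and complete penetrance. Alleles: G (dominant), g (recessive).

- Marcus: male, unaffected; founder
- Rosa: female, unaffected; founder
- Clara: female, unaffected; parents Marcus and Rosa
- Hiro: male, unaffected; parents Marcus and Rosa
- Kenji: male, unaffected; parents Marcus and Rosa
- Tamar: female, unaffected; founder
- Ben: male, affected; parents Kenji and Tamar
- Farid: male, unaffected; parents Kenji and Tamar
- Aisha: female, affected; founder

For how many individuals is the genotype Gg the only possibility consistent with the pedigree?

2

Obligate heterozygotes: Kenji is unaffected so carries G and passed g to Ben (gg), so Kenji is Gg; Tamar is unaffected so carries G and passed g to Ben (gg), so Tamar is Gg.
Every other individual is either homozygous by phenotype or has at least one consistent homozygous assignment, so the count is 2.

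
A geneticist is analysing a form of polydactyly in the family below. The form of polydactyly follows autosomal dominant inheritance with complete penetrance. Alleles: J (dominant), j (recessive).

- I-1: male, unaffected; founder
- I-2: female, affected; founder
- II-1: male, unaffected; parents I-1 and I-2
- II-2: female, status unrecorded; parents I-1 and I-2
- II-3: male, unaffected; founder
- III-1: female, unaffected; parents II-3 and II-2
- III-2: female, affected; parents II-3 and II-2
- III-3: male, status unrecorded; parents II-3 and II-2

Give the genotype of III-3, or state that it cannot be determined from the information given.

cannot be determined

III-3's phenotype is unrecorded, and no parent or child forces a single allele at both positions; consistent genotype assignments exist with III-3 as Jj or jj.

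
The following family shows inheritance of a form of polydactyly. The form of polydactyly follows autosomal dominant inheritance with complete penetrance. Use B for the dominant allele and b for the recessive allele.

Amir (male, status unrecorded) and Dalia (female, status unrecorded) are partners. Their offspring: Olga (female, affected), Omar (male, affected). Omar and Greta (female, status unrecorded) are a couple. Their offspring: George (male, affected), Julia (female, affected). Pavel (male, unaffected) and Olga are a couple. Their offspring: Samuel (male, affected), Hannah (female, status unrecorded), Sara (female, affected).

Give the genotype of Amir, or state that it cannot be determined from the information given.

cannot be determined

Amir's phenotype is unrecorded, and no parent or child forces a single allele at both positions; consistent genotype assignments exist with Amir as BB or Bb or bb.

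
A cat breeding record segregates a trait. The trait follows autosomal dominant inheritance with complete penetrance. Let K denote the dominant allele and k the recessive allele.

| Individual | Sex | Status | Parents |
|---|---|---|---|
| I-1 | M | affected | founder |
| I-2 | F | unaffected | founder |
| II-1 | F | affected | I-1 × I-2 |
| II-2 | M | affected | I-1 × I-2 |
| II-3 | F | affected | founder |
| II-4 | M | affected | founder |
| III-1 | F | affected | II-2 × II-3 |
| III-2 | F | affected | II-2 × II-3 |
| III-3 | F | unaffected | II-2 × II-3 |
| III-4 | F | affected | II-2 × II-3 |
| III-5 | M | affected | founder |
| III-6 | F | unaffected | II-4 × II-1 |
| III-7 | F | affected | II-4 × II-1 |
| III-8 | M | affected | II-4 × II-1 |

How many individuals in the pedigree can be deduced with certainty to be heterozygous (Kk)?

4

Obligate heterozygotes: II-1 is affected so carries K and received k from I-2 (kk), so II-1 is Kk; II-2 is affected so carries K and received k from I-2 (kk), so II-2 is Kk; II-3 is affected so carries K and passed k to III-3 (kk), so II-3 is Kk; II-4 is affected so carries K and passed k to III-6 (kk), so II-4 is Kk.
Every other individual is either homozygous by phenotype or has at least one consistent homozygous assignment, so the count is 4.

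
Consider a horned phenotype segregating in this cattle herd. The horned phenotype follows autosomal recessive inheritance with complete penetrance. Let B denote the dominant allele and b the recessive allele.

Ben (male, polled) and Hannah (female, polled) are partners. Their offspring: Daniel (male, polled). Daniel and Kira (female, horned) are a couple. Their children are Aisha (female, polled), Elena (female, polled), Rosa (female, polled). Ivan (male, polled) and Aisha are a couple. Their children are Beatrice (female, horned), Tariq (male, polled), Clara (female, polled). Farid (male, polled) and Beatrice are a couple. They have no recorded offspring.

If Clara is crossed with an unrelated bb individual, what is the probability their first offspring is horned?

Ivan is polled so carries B and passed b to Beatrice (bb), so Ivan is Bb.
Aisha is polled so carries B and received b from Kira (bb), so Aisha is Bb.
Clara is a polled offspring of Ivan (Bb) × Aisha (Bb), whose cross gives 1/4 BB : 1/2 Bb : 1/4 bb; conditioning on being polled, Clara is BB with probability 1/3, Bb with probability 2/3.
Summing over parental genotype combinations, P(offspring is horned) = 2/3·1/2 = 1/3.

1/3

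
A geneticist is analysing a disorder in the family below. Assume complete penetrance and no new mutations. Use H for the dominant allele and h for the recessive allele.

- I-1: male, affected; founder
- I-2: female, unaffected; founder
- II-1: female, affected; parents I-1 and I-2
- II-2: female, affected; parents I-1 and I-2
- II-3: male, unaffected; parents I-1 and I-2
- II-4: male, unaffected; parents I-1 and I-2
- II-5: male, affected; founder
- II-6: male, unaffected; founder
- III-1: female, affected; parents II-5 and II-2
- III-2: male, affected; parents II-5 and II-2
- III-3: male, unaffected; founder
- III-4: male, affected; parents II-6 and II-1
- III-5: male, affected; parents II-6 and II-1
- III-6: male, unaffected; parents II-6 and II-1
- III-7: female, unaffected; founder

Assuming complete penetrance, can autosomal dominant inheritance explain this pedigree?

Yes

A consistent assignment under autosomal dominant exists: I-1 Hh, I-2 hh, II-1 Hh, II-2 Hh, II-3 hh, II-4 hh, II-5 HH, II-6 hh, III-1 HH, III-2 HH, III-3 hh, III-4 Hh, III-5 Hh, III-6 hh, III-7 hh.
In this assignment every recorded phenotype matches its genotype and every non-founder's genotype is obtainable from its parents' genotypes, so the pedigree is consistent.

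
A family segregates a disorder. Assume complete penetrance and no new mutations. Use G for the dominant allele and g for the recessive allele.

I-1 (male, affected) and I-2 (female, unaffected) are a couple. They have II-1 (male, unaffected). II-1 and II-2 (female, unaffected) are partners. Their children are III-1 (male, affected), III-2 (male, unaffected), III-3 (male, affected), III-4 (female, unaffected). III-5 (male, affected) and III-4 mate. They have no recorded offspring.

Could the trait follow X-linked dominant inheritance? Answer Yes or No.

No

Under X-linked dominant, III-1 (affected, male) cannot arise from II-1 (unaffected) × II-2 (unaffected).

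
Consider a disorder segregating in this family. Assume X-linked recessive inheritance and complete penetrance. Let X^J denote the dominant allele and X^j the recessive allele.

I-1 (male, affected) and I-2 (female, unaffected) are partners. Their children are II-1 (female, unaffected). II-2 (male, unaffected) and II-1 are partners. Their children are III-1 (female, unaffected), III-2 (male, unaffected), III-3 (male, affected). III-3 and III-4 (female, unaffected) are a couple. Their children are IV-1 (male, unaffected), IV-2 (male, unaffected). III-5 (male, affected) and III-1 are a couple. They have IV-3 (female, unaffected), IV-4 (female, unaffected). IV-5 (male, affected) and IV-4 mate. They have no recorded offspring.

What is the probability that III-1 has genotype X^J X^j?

II-2 is unaffected, so II-2 is X^J Y.
II-1 is unaffected so carries J and received j from I-1 (X^j Y), so II-1 is X^J X^j.
Their cross gives offspring ratios 1/2 X^J X^J : 1/2 X^J X^j. Conditioning on III-1 being unaffected, P(X^J X^j) = 1/2 / 1 = 1/2 before taking III-1's own offspring into account.
III-5 is affected, so III-5 is X^j Y.
Now use III-1's offspring. Probability of each recorded status — unaffected daughter IV-3: 1/2 if III-1 is X^J X^j, 1 if X^J X^J; unaffected daughter IV-4: 1/2 if III-1 is X^J X^j, 1 if X^J X^J.
Bayes: P(X^J X^j) = 1/2·1/4 / (1/2·1/4 + 1/2·1) = 1/5.

1/5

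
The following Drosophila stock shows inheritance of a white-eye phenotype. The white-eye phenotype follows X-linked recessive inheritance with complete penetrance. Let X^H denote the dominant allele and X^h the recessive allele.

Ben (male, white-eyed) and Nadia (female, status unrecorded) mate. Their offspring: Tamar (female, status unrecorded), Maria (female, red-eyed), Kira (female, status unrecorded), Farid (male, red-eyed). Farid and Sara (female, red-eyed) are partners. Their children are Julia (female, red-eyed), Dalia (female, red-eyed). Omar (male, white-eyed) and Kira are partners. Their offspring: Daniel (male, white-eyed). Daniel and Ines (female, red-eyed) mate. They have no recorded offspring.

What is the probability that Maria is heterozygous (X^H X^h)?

Maria is red-eyed so carries H and received h from Ben (X^h Y), so Maria is X^H X^h, giving P(X^H X^h) = 1.

1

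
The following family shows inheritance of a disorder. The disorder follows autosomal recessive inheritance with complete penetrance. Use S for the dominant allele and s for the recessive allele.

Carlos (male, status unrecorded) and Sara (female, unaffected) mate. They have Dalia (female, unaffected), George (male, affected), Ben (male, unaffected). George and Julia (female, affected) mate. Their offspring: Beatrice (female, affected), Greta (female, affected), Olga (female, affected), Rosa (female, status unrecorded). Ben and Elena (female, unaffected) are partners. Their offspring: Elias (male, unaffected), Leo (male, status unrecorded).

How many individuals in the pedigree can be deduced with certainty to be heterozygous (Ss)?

1

Obligate heterozygotes: Sara is unaffected so carries S and passed s to George (ss), so Sara is Ss.
Every other individual is either homozygous by phenotype or has at least one consistent homozygous assignment, so the count is 1.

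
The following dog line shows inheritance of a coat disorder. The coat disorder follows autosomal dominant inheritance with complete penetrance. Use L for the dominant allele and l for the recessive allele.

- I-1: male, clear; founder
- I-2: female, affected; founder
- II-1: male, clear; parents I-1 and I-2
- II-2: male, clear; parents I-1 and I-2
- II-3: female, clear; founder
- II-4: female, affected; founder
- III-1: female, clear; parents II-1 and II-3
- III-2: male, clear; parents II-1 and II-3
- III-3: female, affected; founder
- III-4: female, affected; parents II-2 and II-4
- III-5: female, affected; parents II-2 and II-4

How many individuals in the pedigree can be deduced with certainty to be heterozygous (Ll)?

3

Obligate heterozygotes: I-2 is affected so carries L and passed l to II-1 (ll), so I-2 is Ll; III-4 is affected so carries L and received l from II-2 (ll), so III-4 is Ll; III-5 is affected so carries L and received l from II-2 (ll), so III-5 is Ll.
Every other individual is either homozygous by phenotype or has at least one consistent homozygous assignment, so the count is 3.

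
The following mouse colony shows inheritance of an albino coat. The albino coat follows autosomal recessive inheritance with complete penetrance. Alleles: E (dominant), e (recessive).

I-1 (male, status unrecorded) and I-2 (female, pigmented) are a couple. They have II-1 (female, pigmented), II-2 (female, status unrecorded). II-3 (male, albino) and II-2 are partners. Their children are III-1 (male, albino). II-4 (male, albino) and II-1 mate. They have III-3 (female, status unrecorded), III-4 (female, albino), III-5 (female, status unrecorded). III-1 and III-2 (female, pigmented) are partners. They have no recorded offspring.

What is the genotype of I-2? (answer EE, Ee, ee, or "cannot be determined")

I-2's phenotype allows EE or Ee, and no parent or child forces a single allele at both positions; consistent genotype assignments exist with I-2 as EE or Ee.

cannot be determined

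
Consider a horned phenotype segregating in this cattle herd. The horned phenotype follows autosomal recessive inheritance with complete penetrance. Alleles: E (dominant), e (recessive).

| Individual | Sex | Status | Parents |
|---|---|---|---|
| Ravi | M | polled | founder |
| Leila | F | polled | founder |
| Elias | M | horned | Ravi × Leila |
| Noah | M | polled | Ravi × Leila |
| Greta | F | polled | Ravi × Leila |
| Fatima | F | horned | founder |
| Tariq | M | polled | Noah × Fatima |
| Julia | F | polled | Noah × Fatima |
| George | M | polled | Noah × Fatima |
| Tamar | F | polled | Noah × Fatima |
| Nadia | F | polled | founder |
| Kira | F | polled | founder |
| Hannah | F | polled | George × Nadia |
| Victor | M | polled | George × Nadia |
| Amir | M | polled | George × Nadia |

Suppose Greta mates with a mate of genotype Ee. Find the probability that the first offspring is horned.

Ravi is polled so carries E and passed e to Elias (ee), so Ravi is Ee.
Leila is polled so carries E and passed e to Elias (ee), so Leila is Ee.
Greta is a polled offspring of Ravi (Ee) × Leila (Ee), whose cross gives 1/4 EE : 1/2 Ee : 1/4 ee; conditioning on being polled, Greta is EE with probability 1/3, Ee with probability 2/3.
Summing over parental genotype combinations, P(offspring is horned) = 2/3·1/4 = 1/6.

1/6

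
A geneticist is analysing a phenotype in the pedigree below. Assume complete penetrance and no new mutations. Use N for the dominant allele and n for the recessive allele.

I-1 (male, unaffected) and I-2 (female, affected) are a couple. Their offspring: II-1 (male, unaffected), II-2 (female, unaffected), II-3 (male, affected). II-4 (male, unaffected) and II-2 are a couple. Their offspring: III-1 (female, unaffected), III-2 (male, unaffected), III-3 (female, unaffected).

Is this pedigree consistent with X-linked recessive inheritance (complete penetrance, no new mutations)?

Under X-linked recessive, II-1 (unaffected, male) cannot arise from I-1 (unaffected) × I-2 (affected).

No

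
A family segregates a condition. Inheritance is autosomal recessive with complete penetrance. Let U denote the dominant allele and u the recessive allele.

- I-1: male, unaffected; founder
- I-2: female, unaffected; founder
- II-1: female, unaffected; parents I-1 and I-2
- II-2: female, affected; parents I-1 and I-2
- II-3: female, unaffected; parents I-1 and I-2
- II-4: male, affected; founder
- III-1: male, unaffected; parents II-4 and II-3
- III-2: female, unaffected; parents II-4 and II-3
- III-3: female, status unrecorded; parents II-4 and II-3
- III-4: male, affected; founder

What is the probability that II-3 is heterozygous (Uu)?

I-1 is unaffected so carries U and passed u to II-2 (uu), so I-1 is Uu.
I-2 is unaffected so carries U and passed u to II-2 (uu), so I-2 is Uu.
Their cross gives offspring ratios 1/4 UU : 1/2 Uu : 1/4 uu. Conditioning on II-3 being unaffected, P(Uu) = 1/2 / 3/4 = 2/3 before taking II-3's own offspring into account.
II-4 is affected, so II-4 is uu.
Now use II-3's offspring. Probability of each recorded status — unaffected son III-1: 1/2 if II-3 is Uu, 1 if UU; unaffected daughter III-2: 1/2 if II-3 is Uu, 1 if UU. (III-3: equally likely either way, so uninformative.)
Bayes: P(Uu) = 2/3·1/4 / (2/3·1/4 + 1/3·1) = 1/3.

1/3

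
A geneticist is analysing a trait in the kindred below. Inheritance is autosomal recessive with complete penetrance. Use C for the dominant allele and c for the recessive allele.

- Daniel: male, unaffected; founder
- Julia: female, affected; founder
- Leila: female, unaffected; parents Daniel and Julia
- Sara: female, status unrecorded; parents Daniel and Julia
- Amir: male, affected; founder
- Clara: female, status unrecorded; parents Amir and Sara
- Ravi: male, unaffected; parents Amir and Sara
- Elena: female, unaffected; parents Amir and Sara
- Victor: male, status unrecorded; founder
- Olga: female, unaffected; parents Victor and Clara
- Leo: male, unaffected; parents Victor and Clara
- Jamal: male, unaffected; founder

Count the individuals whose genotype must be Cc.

Obligate heterozygotes: Leila is unaffected so carries C and received c from Julia (cc), so Leila is Cc; Sara passed C to Ravi (Cc, whose c came from Amir) and received c from Julia (cc), so Sara is Cc; Ravi is unaffected so carries C and received c from Amir (cc), so Ravi is Cc; Elena is unaffected so carries C and received c from Amir (cc), so Elena is Cc.
Every other individual is either homozygous by phenotype or has at least one consistent homozygous assignment, so the count is 4.

4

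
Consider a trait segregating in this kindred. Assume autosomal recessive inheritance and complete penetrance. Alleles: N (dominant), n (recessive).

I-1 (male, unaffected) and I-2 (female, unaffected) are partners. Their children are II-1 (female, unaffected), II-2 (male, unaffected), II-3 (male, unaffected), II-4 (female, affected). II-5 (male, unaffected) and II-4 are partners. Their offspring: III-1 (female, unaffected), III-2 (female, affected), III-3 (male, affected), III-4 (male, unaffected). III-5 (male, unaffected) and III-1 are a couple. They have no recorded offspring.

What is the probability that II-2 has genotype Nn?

I-1 is unaffected so carries N and passed n to II-4 (nn), so I-1 is Nn.
I-2 is unaffected so carries N and passed n to II-4 (nn), so I-2 is Nn.
Their cross gives offspring ratios 1/4 NN : 1/2 Nn : 1/4 nn. Conditioning on II-2 being unaffected, P(Nn) = 1/2 / 3/4 = 2/3.

2/3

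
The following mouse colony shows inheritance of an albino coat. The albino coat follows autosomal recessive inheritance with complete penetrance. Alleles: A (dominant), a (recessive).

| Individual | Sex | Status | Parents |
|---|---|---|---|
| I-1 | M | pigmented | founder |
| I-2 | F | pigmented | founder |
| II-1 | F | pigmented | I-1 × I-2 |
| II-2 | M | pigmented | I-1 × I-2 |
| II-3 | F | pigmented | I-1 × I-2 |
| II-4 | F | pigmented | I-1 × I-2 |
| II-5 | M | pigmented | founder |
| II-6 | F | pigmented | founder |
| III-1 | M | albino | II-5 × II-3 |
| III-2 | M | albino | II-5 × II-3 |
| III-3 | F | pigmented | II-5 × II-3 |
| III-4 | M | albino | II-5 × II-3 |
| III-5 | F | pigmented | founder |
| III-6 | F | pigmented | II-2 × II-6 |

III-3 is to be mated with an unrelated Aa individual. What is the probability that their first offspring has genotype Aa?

II-5 is pigmented so carries A and passed a to III-1 (aa), so II-5 is Aa.
II-3 is pigmented so carries A and passed a to III-1 (aa), so II-3 is Aa.
III-3 is a pigmented offspring of II-5 (Aa) × II-3 (Aa), whose cross gives 1/4 AA : 1/2 Aa : 1/4 aa; conditioning on being pigmented, III-3 is AA with probability 1/3, Aa with probability 2/3.
Summing over parental genotype combinations, P(offspring has genotype Aa) = 1/3·1/2 + 2/3·1/2 = 1/2.

1/2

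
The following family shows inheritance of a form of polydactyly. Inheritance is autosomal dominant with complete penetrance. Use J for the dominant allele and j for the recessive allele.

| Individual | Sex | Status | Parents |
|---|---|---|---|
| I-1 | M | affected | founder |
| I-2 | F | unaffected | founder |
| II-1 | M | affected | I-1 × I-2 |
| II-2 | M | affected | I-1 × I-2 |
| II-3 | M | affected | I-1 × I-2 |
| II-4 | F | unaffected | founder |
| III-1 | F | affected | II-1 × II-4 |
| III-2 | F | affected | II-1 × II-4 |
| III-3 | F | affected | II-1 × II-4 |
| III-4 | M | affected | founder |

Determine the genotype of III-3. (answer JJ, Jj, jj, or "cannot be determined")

From phenotype alone, III-3 is JJ or Jj.
III-3 is affected so carries J and received j from II-4 (jj), so III-3 is Jj.

Jj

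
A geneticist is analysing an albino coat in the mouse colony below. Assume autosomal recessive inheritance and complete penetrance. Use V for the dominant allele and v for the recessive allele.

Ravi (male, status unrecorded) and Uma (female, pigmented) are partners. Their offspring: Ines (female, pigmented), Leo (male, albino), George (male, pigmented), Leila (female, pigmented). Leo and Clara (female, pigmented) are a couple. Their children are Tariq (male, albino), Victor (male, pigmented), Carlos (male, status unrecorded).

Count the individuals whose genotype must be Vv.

3

Obligate heterozygotes: Uma is pigmented so carries V and passed v to Leo (vv), so Uma is Vv; Clara is pigmented so carries V and passed v to Tariq (vv), so Clara is Vv; Victor is pigmented so carries V and received v from Leo (vv), so Victor is Vv.
Every other individual is either homozygous by phenotype or has at least one consistent homozygous assignment, so the count is 3.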